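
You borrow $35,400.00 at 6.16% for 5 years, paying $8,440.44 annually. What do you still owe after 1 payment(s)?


Formula: Balance = PV*(1+r)^k - PMT*((1+r)^k - 1)/r
Growth: (1 + 0.0616)^1 = 1.0616
Accumulated factor: ((1+r)^k - 1)/r = 1.0
Balance = $35,400.00 * 1.0616 - $8,440.44 * 1.0
Balance = $29,140.20

$29,140.20


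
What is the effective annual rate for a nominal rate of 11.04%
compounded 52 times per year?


Formula: EAR = (1 + r/m)^m - 1
Period rate: r/m = 0.1104 / 52 = 0.002123
Compounding: (1 + 0.002123)^52 = 1.116594
EAR = 1.116594 - 1 = 0.116594

0.116594


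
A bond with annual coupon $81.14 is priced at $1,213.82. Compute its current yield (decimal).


Formula: Current yield = annual coupon / price
Substituting: CY = $81.14 / $1,213.82
CY = 0.066847

0.066847


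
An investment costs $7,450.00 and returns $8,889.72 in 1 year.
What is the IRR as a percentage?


Formula: IRR = C1/C0 - 1
Substituting: IRR = $8,889.72 / $7,450.00 - 1
Ratio: 1.193251 - 1 = 0.193251
IRR = 19.3251%

19.3251%


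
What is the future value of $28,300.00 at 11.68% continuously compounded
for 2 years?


Formula: FV = P * e^(r*t)
Exponent: r*t = 0.1168 * 2 = 0.2336
e^(0.2336) = 1.263139
FV = $28,300.00 * 1.263139 = $35,746.84

$35,746.84


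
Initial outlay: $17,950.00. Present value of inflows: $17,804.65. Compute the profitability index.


Formula: PI = PV(cash flows) / initial investment
Substituting: PI = $17,804.65 / $17,950.00
PI = 0.9919

0.9919


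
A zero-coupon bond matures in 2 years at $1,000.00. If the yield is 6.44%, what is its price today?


Formula: Price = FV / (1 + r)^n
Substituting: Price = $1,000.00 / (1 + 0.0644)^2
Discount factor: (1.0644)^2 = 1.132947
Price = $1,000.00 / 1.132947 = $882.65

$882.65


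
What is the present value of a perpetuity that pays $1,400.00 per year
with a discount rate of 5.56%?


Formula: PV = C / r
Substituting: PV = $1,400.00 / 0.0556
PV = $25,179.86

$25,179.86


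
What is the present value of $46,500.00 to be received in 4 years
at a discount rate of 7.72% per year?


Formula: PV = FV / (1 + r)^n
Substituting: PV = $46,500.00 / (1 + 0.0772)^4
Discount factor: (1.0772)^4 = 1.346435
PV = $46,500.00 / 1.346435 = $34,535.65

$34,535.65


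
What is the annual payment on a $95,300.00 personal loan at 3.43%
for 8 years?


Formula: PMT = PV * r / (1 - (1+r)^(-n))
Denominator: 1 - (1 + 0.0343)^(-8) = 0.236467
Numerator: $95,300.00 * 0.0343 = 3268.79
PMT = 3268.79 / 0.236467 = $13,823.45

$13,823.45


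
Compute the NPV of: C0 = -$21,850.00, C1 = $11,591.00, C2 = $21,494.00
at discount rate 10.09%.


Formula: NPV = C0 + C1/(1+r) + C2/(1+r)^2
Discount C1: $11,591.00 / (1 + 0.1009) = $10,528.66
Discount C2: $21,494.00 / (1 + 0.1009)^2 = $17,734.60
NPV = -$21,850.00 + $10,528.66 + $17,734.60 = $6,413.26

$6,413.26


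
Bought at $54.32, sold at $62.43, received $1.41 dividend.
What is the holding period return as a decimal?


Formula: HPR = (P1 - P0 + D) / P0
Gain: $62.43 - $54.32 + $1.41 = $9.52
HPR = $9.52 / $54.32 = 0.1753

0.1753


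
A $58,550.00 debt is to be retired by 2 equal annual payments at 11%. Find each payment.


Formula: PMT = PV * r / (1 - (1+r)^(-n))
Denominator: 1 - (1 + 0.11)^(-2) = 0.188378
Numerator: $58,550.00 * 0.11 = 6440.5
PMT = 6440.5 / 0.188378 = $34,189.32

$34,189.32


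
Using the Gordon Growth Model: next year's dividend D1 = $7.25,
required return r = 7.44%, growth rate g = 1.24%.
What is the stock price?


Formula: P = D1 / (r - g)
Spread: r - g = 0.0744 - 0.0124 = 0.062
Substituting: P = $7.25 / 0.062
P = $116.94

$116.94


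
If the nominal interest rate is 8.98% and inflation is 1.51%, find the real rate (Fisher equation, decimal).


Formula: (1 + r_real) = (1 + r_nom) / (1 + inflation)
Substituting: (1 + r_real) = 1.0898 / 1.0151
(1 + r_real) = 1.073589
r_real = 1.073589 - 1 = 0.073589

0.073589


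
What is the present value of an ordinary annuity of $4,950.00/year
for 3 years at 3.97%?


Formula: PV = PMT * (1 - (1+r)^(-n)) / r
Discount factor: (1 + 0.0397)^(-3) = 0.889766
Bracket: 1 - 0.889766 = 0.110234
PV = $4,950.00 * 0.110234 / 0.0397 = $13,744.53

$13,744.53


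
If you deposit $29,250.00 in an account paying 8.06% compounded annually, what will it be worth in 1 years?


Formula: FV = P * (1 + r)^n
Substituting: FV = $29,250.00 * (1 + 0.0806)^1
Growth factor: (1.0806)^1 = 1.0806
FV = $29,250.00 * 1.0806 = $31,607.55

$31,607.55


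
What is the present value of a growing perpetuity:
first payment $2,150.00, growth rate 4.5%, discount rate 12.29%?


Formula: PV = C / (r - g)
Spread: r - g = 0.1229 - 0.045 = 0.0779
Substituting: PV = $2,150.00 / 0.0779
PV = $27,599.49

$27,599.49


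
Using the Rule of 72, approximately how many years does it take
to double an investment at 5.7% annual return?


Formula: Years ≈ 72 / r
Substituting: Years ≈ 72 / 5.7
Years ≈ 12.6

12.6 years


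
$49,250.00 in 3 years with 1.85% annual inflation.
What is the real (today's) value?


Formula: Real value = nominal / (1 + inflation)^years
Price level: (1 + 0.0185)^3 = 1.056533
Real value = $49,250.00 / 1.056533 = $46,614.73

$46,614.73


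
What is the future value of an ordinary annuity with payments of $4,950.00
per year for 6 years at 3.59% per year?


Formula: FV = PMT * ((1+r)^n - 1) / r
Growth factor: (1 + 0.0359)^6 = 1.235683
Numerator: 1.235683 - 1 = 0.235683
FV = $4,950.00 * 0.235683 / 0.0359 = $32,496.65

$32,496.65


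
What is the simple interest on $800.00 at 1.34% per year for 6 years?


Formula: I = P * r * t
Substituting: I = $800.00 * 0.0134 * 6
Step: I = $800.00 * 0.0804
I = $64.32

$64.32


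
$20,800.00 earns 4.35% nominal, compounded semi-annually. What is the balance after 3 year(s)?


Formula: FV = P * (1 + r/m)^(m*t)
Period rate: r/m = 0.0435 / 2 = 0.02175
Total periods: m*t = 2 * 3 = 6
Growth factor: (1 + 0.02175)^6 = 1.137805
FV = $20,800.00 * 1.137805 = $23,666.35

$23,666.35


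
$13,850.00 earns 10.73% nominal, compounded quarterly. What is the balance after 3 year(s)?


Formula: FV = P * (1 + r/m)^(m*t)
Period rate: r/m = 0.1073 / 4 = 0.026825
Total periods: m*t = 4 * 3 = 12
Growth factor: (1 + 0.026825)^12 = 1.373907
FV = $13,850.00 * 1.373907 = $19,028.61

$19,028.61


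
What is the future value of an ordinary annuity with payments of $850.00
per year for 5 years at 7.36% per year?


Formula: FV = PMT * ((1+r)^n - 1) / r
Growth factor: (1 + 0.0736)^5 = 1.426305
Numerator: 1.426305 - 1 = 0.426305
FV = $850.00 * 0.426305 / 0.0736 = $4,923.36

$4,923.36


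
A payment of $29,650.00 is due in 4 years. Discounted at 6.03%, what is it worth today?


Formula: PV = FV / (1 + r)^n
Substituting: PV = $29,650.00 / (1 + 0.0603)^4
Discount factor: (1.0603)^4 = 1.263907
PV = $29,650.00 / 1.263907 = $23,459.01

$23,459.01


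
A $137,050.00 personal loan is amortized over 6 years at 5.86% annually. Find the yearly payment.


Formula: PMT = PV * r / (1 - (1+r)^(-n))
Denominator: 1 - (1 + 0.0586)^(-6) = 0.289427
Numerator: $137,050.00 * 0.0586 = 8031.13
PMT = 8031.13 / 0.289427 = $27,748.37

$27,748.37


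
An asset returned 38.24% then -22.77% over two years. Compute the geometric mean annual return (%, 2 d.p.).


Formula: Geometric mean = ((1+r1)*(1+r2))^(1/2) - 1
Product: (1 + 0.3824) * (1 + -0.2277) = 1.3824 * 0.7723 = 1.067628
Square root: 1.067628^0.5 = 1.033261
Geometric mean = 1.033261 - 1 = 0.033261
As percentage: 3.33%

3.33%


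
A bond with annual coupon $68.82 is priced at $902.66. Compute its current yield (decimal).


Formula: Current yield = annual coupon / price
Substituting: CY = $68.82 / $902.66
CY = 0.076241

0.076241


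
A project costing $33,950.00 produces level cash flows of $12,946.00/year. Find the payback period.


Formula: Payback = investment / annual cash flow
Substituting: Payback = $33,950.00 / $12,946.00
Payback = 2.6224 years

2.6224 years


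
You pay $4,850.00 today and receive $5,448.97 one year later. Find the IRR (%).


Formula: IRR = C1/C0 - 1
Substituting: IRR = $5,448.97 / $4,850.00 - 1
Ratio: 1.123499 - 1 = 0.123499
IRR = 12.3499%

12.3499%


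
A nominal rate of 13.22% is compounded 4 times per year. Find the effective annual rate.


Formula: EAR = (1 + r/m)^m - 1
Period rate: r/m = 0.1322 / 4 = 0.03305
Compounding: (1 + 0.03305)^4 = 1.138899
EAR = 1.138899 - 1 = 0.138899

0.138899


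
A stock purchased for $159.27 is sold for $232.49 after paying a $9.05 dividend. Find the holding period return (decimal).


Formula: HPR = (P1 - P0 + D) / P0
Gain: $232.49 - $159.27 + $9.05 = $82.27
HPR = $82.27 / $159.27 = 0.5165

0.5165


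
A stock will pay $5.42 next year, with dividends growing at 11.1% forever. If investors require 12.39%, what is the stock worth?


Formula: P = D1 / (r - g)
Spread: r - g = 0.1239 - 0.111 = 0.0129
Substituting: P = $5.42 / 0.0129
P = $420.16

$420.16


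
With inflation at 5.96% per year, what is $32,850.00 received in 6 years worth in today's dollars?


Formula: Real value = nominal / (1 + inflation)^years
Price level: (1 + 0.0596)^6 = 1.41531
Real value = $32,850.00 / 1.41531 = $23,210.46

$23,210.46


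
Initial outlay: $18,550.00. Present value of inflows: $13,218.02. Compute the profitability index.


Formula: PI = PV(cash flows) / initial investment
Substituting: PI = $13,218.02 / $18,550.00
PI = 0.7126

0.7126


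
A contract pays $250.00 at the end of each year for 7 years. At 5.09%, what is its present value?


Formula: PV = PMT * (1 - (1+r)^(-n)) / r
Discount factor: (1 + 0.0509)^(-7) = 0.706432
Bracket: 1 - 0.706432 = 0.293568
PV = $250.00 * 0.293568 / 0.0509 = $1,441.89

$1,441.89


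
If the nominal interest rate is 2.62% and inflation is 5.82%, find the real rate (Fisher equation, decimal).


Formula: (1 + r_real) = (1 + r_nom) / (1 + inflation)
Substituting: (1 + r_real) = 1.0262 / 1.0582
(1 + r_real) = 0.96976
r_real = 0.96976 - 1 = -0.03024

-0.03024


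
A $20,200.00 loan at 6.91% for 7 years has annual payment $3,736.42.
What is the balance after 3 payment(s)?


Formula: Balance = PV*(1+r)^k - PMT*((1+r)^k - 1)/r
Growth: (1 + 0.0691)^3 = 1.221954
Accumulated factor: ((1+r)^k - 1)/r = 3.212075
Balance = $20,200.00 * 1.221954 - $3,736.42 * 3.212075
Balance = $12,681.82

$12,681.82


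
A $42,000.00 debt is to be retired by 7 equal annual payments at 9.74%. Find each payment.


Formula: PMT = PV * r / (1 - (1+r)^(-n))
Denominator: 1 - (1 + 0.0974)^(-7) = 0.478271
Numerator: $42,000.00 * 0.0974 = 4090.8
PMT = 4090.8 / 0.478271 = $8,553.32

$8,553.32


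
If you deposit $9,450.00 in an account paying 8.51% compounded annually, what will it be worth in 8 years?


Formula: FV = P * (1 + r)^n
Substituting: FV = $9,450.00 * (1 + 0.0851)^8
Growth factor: (1.0851)^8 = 1.922021
FV = $9,450.00 * 1.922021 = $18,163.10

$18,163.10


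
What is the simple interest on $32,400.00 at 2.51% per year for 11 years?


Formula: I = P * r * t
Substituting: I = $32,400.00 * 0.0251 * 11
Step: I = $32,400.00 * 0.2761
I = $8,945.64

$8,945.64


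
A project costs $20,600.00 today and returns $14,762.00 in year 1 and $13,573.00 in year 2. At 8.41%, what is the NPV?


Formula: NPV = C0 + C1/(1+r) + C2/(1+r)^2
Discount C1: $14,762.00 / (1 + 0.0841) = $13,616.83
Discount C2: $13,573.00 / (1 + 0.0841)^2 = $11,548.81
NPV = -$20,600.00 + $13,616.83 + $11,548.81 = $4,565.63

$4,565.63


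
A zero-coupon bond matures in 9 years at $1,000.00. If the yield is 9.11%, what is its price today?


Formula: Price = FV / (1 + r)^n
Substituting: Price = $1,000.00 / (1 + 0.0911)^9
Discount factor: (1.0911)^9 = 2.191699
Price = $1,000.00 / 2.191699 = $456.27

$456.27


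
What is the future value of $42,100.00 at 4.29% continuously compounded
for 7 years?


Formula: FV = P * e^(r*t)
Exponent: r*t = 0.0429 * 7 = 0.3003
e^(0.3003) = 1.350264
FV = $42,100.00 * 1.350264 = $56,846.11

$56,846.11


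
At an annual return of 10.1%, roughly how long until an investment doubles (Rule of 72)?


Formula: Years ≈ 72 / r
Substituting: Years ≈ 72 / 10.1
Years ≈ 7.1

7.1 years


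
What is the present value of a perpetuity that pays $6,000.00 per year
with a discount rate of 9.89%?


Formula: PV = C / r
Substituting: PV = $6,000.00 / 0.0989
PV = $60,667.34

$60,667.34


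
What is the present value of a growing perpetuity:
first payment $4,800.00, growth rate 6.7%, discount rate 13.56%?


Formula: PV = C / (r - g)
Spread: r - g = 0.1356 - 0.067 = 0.0686
Substituting: PV = $4,800.00 / 0.0686
PV = $69,970.85

$69,970.85


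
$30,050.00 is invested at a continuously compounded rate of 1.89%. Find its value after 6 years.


Formula: FV = P * e^(r*t)
Exponent: r*t = 0.0189 * 6 = 0.1134
e^(0.1134) = 1.12008
FV = $30,050.00 * 1.12008 = $33,658.40

$33,658.40


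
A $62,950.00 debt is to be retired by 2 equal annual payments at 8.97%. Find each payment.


Formula: PMT = PV * r / (1 - (1+r)^(-n))
Denominator: 1 - (1 + 0.0897)^(-2) = 0.157857
Numerator: $62,950.00 * 0.0897 = 5646.615
PMT = 5646.615 / 0.157857 = $35,770.56

$35,770.56


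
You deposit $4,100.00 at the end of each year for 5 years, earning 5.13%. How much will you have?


Formula: FV = PMT * ((1+r)^n - 1) / r
Growth factor: (1 + 0.0513)^5 = 1.284202
Numerator: 1.284202 - 1 = 0.284202
FV = $4,100.00 * 0.284202 / 0.0513 = $22,714.00

$22,714.00


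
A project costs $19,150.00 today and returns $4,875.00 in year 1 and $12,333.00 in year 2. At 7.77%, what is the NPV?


Formula: NPV = C0 + C1/(1+r) + C2/(1+r)^2
Discount C1: $4,875.00 / (1 + 0.0777) = $4,523.52
Discount C2: $12,333.00 / (1 + 0.0777)^2 = $10,618.74
NPV = -$19,150.00 + $4,523.52 + $10,618.74 = -$4,007.74

-$4,007.74


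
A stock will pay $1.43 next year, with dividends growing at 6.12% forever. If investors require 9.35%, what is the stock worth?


Formula: P = D1 / (r - g)
Spread: r - g = 0.0935 - 0.0612 = 0.0323
Substituting: P = $1.43 / 0.0323
P = $44.27

$44.27


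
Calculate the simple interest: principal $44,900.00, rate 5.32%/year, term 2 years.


Formula: I = P * r * t
Substituting: I = $44,900.00 * 0.0532 * 2
Step: I = $44,900.00 * 0.1064
I = $4,777.36

$4,777.36


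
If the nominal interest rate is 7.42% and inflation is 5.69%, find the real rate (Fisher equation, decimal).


Formula: (1 + r_real) = (1 + r_nom) / (1 + inflation)
Substituting: (1 + r_real) = 1.0742 / 1.0569
(1 + r_real) = 1.016369
r_real = 1.016369 - 1 = 0.016369

0.016369


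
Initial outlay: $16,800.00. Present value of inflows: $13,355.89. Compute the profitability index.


Formula: PI = PV(cash flows) / initial investment
Substituting: PI = $13,355.89 / $16,800.00
PI = 0.795

0.795


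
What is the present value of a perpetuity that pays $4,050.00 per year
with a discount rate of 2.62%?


Formula: PV = C / r
Substituting: PV = $4,050.00 / 0.0262
PV = $154,580.15

$154,580.15


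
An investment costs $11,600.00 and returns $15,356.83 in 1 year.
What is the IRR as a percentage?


Formula: IRR = C1/C0 - 1
Substituting: IRR = $15,356.83 / $11,600.00 - 1
Ratio: 1.323865 - 1 = 0.323865
IRR = 32.3865%

32.3865%


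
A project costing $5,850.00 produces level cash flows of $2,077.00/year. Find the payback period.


Formula: Payback = investment / annual cash flow
Substituting: Payback = $5,850.00 / $2,077.00
Payback = 2.8166 years

2.8166 years


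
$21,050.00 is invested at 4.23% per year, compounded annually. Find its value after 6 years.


Formula: FV = P * (1 + r)^n
Substituting: FV = $21,050.00 * (1 + 0.0423)^6
Growth factor: (1.0423)^6 = 1.282202
FV = $21,050.00 * 1.282202 = $26,990.35

$26,990.35


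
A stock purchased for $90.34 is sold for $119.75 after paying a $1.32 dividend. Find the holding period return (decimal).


Formula: HPR = (P1 - P0 + D) / P0
Gain: $119.75 - $90.34 + $1.32 = $30.73
HPR = $30.73 / $90.34 = 0.3402

0.3402


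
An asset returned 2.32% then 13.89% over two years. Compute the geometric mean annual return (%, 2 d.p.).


Formula: Geometric mean = ((1+r1)*(1+r2))^(1/2) - 1
Product: (1 + 0.0232) * (1 + 0.1389) = 1.0232 * 1.1389 = 1.165322
Square root: 1.165322^0.5 = 1.079501
Geometric mean = 1.079501 - 1 = 0.079501
As percentage: 7.95%

7.95%


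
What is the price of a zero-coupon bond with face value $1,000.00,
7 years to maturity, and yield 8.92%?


Formula: Price = FV / (1 + r)^n
Substituting: Price = $1,000.00 / (1 + 0.0892)^7
Discount factor: (1.0892)^7 = 1.818668
Price = $1,000.00 / 1.818668 = $549.85

$549.85


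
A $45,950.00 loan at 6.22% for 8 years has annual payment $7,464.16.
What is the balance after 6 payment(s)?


Formula: Balance = PV*(1+r)^k - PMT*((1+r)^k - 1)/r
Growth: (1 + 0.0622)^6 = 1.436276
Accumulated factor: ((1+r)^k - 1)/r = 7.014077
Balance = $45,950.00 * 1.436276 - $7,464.16 * 7.014077
Balance = $13,642.67

$13,642.67


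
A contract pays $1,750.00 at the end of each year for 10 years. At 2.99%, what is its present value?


Formula: PV = PMT * (1 - (1+r)^(-n)) / r
Discount factor: (1 + 0.0299)^(-10) = 0.744817
Bracket: 1 - 0.744817 = 0.255183
PV = $1,750.00 * 0.255183 / 0.0299 = $14,935.48

$14,935.48


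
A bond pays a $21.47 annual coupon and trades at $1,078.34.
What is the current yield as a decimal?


Formula: Current yield = annual coupon / price
Substituting: CY = $21.47 / $1,078.34
CY = 0.01991

0.01991


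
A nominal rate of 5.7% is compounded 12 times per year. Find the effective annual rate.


Formula: EAR = (1 + r/m)^m - 1
Period rate: r/m = 0.057 / 12 = 0.00475
Compounding: (1 + 0.00475)^12 = 1.058513
EAR = 1.058513 - 1 = 0.058513

0.058513


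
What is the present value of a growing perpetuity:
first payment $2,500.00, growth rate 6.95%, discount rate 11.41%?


Formula: PV = C / (r - g)
Spread: r - g = 0.1141 - 0.0695 = 0.0446
Substituting: PV = $2,500.00 / 0.0446
PV = $56,053.81

$56,053.81


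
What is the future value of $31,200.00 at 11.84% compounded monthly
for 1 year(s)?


Formula: FV = P * (1 + r/m)^(m*t)
Period rate: r/m = 0.1184 / 12 = 0.009867
Total periods: m*t = 12 * 1 = 12
Growth factor: (1 + 0.009867)^12 = 1.125041
FV = $31,200.00 * 1.125041 = $35,101.29

$35,101.29


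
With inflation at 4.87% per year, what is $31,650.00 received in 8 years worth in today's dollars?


Formula: Real value = nominal / (1 + inflation)^years
Price level: (1 + 0.0487)^8 = 1.462885
Real value = $31,650.00 / 1.462885 = $21,635.33

$21,635.33


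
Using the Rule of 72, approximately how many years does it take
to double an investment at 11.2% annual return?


Formula: Years ≈ 72 / r
Substituting: Years ≈ 72 / 11.2
Years ≈ 6.4

6.4 years


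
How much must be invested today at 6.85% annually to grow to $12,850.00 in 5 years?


Formula: PV = FV / (1 + r)^n
Substituting: PV = $12,850.00 / (1 + 0.0685)^5
Discount factor: (1.0685)^5 = 1.392748
PV = $12,850.00 / 1.392748 = $9,226.36

$9,226.36


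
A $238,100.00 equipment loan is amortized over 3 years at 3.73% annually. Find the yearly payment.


Formula: PMT = PV * r / (1 - (1+r)^(-n))
Denominator: 1 - (1 + 0.0373)^(-3) = 0.104044
Numerator: $238,100.00 * 0.0373 = 8881.13
PMT = 8881.13 / 0.104044 = $85,359.68

$85,359.68


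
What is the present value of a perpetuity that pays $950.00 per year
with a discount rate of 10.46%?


Formula: PV = C / r
Substituting: PV = $950.00 / 0.1046
PV = $9,082.22

$9,082.22


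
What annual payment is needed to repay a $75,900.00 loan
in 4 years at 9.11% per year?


Formula: PMT = PV * r / (1 - (1+r)^(-n))
Denominator: 1 - (1 + 0.0911)^(-4) = 0.294427
Numerator: $75,900.00 * 0.0911 = 6914.49
PMT = 6914.49 / 0.294427 = $23,484.54

$23,484.54


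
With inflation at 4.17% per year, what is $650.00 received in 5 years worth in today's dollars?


Formula: Real value = nominal / (1 + inflation)^years
Price level: (1 + 0.0417)^5 = 1.226629
Real value = $650.00 / 1.226629 = $529.91

$529.91


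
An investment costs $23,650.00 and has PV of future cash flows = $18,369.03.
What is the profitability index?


Formula: PI = PV(cash flows) / initial investment
Substituting: PI = $18,369.03 / $23,650.00
PI = 0.7767

0.7767


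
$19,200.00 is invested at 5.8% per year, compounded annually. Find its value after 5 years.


Formula: FV = P * (1 + r)^n
Substituting: FV = $19,200.00 * (1 + 0.058)^5
Growth factor: (1.058)^5 = 1.325648
FV = $19,200.00 * 1.325648 = $25,452.45

$25,452.45


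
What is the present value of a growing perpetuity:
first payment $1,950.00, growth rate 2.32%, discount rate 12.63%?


Formula: PV = C / (r - g)
Spread: r - g = 0.1263 - 0.0232 = 0.1031
Substituting: PV = $1,950.00 / 0.1031
PV = $18,913.68

$18,913.68


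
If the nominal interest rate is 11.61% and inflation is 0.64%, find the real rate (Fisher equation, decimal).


Formula: (1 + r_real) = (1 + r_nom) / (1 + inflation)
Substituting: (1 + r_real) = 1.1161 / 1.0064
(1 + r_real) = 1.109002
r_real = 1.109002 - 1 = 0.109002

0.109002


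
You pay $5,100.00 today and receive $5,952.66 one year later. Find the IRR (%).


Formula: IRR = C1/C0 - 1
Substituting: IRR = $5,952.66 / $5,100.00 - 1
Ratio: 1.167188 - 1 = 0.167188
IRR = 16.7188%

16.7188%


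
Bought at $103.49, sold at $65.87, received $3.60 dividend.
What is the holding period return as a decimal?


Formula: HPR = (P1 - P0 + D) / P0
Gain: $65.87 - $103.49 + $3.60 = -$34.02
HPR = -$34.02 / $103.49 = -0.3287

-0.3287


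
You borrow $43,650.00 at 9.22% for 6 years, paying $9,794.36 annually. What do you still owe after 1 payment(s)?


Formula: Balance = PV*(1+r)^k - PMT*((1+r)^k - 1)/r
Growth: (1 + 0.0922)^1 = 1.0922
Accumulated factor: ((1+r)^k - 1)/r = 1.0
Balance = $43,650.00 * 1.0922 - $9,794.36 * 1.0
Balance = $37,880.17

$37,880.17


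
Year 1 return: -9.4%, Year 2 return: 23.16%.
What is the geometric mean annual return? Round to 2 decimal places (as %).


Formula: Geometric mean = ((1+r1)*(1+r2))^(1/2) - 1
Product: (1 + -0.094) * (1 + 0.2316) = 0.906 * 1.2316 = 1.11583
Square root: 1.11583^0.5 = 1.056328
Geometric mean = 1.056328 - 1 = 0.056328
As percentage: 5.63%

5.63%


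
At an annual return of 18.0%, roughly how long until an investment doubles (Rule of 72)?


Formula: Years ≈ 72 / r
Substituting: Years ≈ 72 / 18.0
Years ≈ 4.0

4.0 years


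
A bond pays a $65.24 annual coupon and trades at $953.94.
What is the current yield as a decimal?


Formula: Current yield = annual coupon / price
Substituting: CY = $65.24 / $953.94
CY = 0.06839

0.06839


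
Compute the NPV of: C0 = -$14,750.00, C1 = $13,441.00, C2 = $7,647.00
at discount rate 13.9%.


Formula: NPV = C0 + C1/(1+r) + C2/(1+r)^2
Discount C1: $13,441.00 / (1 + 0.139) = $11,800.70
Discount C2: $7,647.00 / (1 + 0.139)^2 = $5,894.45
NPV = -$14,750.00 + $11,800.70 + $5,894.45 = $2,945.16

$2,945.16


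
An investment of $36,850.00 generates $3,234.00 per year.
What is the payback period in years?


Formula: Payback = investment / annual cash flow
Substituting: Payback = $36,850.00 / $3,234.00
Payback = 11.3946 years

11.3946 years


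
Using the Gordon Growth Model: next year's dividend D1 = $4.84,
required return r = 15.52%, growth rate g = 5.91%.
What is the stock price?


Formula: P = D1 / (r - g)
Spread: r - g = 0.1552 - 0.0591 = 0.0961
Substituting: P = $4.84 / 0.0961
P = $50.36

$50.36


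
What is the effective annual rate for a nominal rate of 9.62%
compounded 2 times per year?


Formula: EAR = (1 + r/m)^m - 1
Period rate: r/m = 0.0962 / 2 = 0.0481
Compounding: (1 + 0.0481)^2 = 1.098514
EAR = 1.098514 - 1 = 0.098514

0.098514


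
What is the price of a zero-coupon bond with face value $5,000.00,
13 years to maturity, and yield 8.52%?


Formula: Price = FV / (1 + r)^n
Substituting: Price = $5,000.00 / (1 + 0.0852)^13
Discount factor: (1.0852)^13 = 2.894858
Price = $5,000.00 / 2.894858 = $1,727.20

$1,727.20


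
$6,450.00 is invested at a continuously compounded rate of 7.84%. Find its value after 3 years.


Formula: FV = P * e^(r*t)
Exponent: r*t = 0.0784 * 3 = 0.2352
e^(0.2352) = 1.265162
FV = $6,450.00 * 1.265162 = $8,160.29

$8,160.29


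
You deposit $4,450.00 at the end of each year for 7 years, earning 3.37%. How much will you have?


Formula: FV = PMT * ((1+r)^n - 1) / r
Growth factor: (1 + 0.0337)^7 = 1.261135
Numerator: 1.261135 - 1 = 0.261135
FV = $4,450.00 * 0.261135 / 0.0337 = $34,482.23

$34,482.23


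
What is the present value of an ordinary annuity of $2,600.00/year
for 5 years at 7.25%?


Formula: PV = PMT * (1 - (1+r)^(-n)) / r
Discount factor: (1 + 0.0725)^(-5) = 0.704715
Bracket: 1 - 0.704715 = 0.295285
PV = $2,600.00 * 0.295285 / 0.0725 = $10,589.53

$10,589.53


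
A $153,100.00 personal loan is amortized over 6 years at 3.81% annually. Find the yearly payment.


Formula: PMT = PV * r / (1 - (1+r)^(-n))
Denominator: 1 - (1 + 0.0381)^(-6) = 0.200967
Numerator: $153,100.00 * 0.0381 = 5833.11
PMT = 5833.11 / 0.200967 = $29,025.25

$29,025.25


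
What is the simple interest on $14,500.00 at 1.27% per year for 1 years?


Formula: I = P * r * t
Substituting: I = $14,500.00 * 0.0127 * 1
Step: I = $14,500.00 * 0.0127
I = $184.15

$184.15


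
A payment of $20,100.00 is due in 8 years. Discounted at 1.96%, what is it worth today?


Formula: PV = FV / (1 + r)^n
Substituting: PV = $20,100.00 / (1 + 0.0196)^8
Discount factor: (1.0196)^8 = 1.167989
PV = $20,100.00 / 1.167989 = $17,209.07

$17,209.07


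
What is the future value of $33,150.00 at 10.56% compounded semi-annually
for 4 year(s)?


Formula: FV = P * (1 + r/m)^(m*t)
Period rate: r/m = 0.1056 / 2 = 0.0528
Total periods: m*t = 2 * 4 = 8
Growth factor: (1 + 0.0528)^8 = 1.50927
FV = $33,150.00 * 1.50927 = $50,032.31

$50,032.31


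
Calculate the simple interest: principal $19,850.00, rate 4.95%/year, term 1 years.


Formula: I = P * r * t
Substituting: I = $19,850.00 * 0.0495 * 1
Step: I = $19,850.00 * 0.0495
I = $982.58

$982.58


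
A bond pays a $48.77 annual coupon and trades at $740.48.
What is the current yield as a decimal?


Formula: Current yield = annual coupon / price
Substituting: CY = $48.77 / $740.48
CY = 0.065863

0.065863


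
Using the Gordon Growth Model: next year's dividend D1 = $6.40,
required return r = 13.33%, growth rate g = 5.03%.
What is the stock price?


Formula: P = D1 / (r - g)
Spread: r - g = 0.1333 - 0.0503 = 0.083
Substituting: P = $6.40 / 0.083
P = $77.11

$77.11


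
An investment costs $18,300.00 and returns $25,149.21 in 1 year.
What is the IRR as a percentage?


Formula: IRR = C1/C0 - 1
Substituting: IRR = $25,149.21 / $18,300.00 - 1
Ratio: 1.374274 - 1 = 0.374274
IRR = 37.4274%

37.4274%


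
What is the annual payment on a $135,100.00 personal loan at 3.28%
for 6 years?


Formula: PMT = PV * r / (1 - (1+r)^(-n))
Denominator: 1 - (1 + 0.0328)^(-6) = 0.176047
Numerator: $135,100.00 * 0.0328 = 4431.28
PMT = 4431.28 / 0.176047 = $25,171.06

$25,171.06


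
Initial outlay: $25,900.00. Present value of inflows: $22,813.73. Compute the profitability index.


Formula: PI = PV(cash flows) / initial investment
Substituting: PI = $22,813.73 / $25,900.00
PI = 0.8808

0.8808


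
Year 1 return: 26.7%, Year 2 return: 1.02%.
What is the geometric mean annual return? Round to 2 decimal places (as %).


Formula: Geometric mean = ((1+r1)*(1+r2))^(1/2) - 1
Product: (1 + 0.267) * (1 + 0.0102) = 1.267 * 1.0102 = 1.279923
Square root: 1.279923^0.5 = 1.131337
Geometric mean = 1.131337 - 1 = 0.131337
As percentage: 13.13%

13.13%


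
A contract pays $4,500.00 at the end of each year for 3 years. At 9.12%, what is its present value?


Formula: PV = PMT * (1 - (1+r)^(-n)) / r
Discount factor: (1 + 0.0912)^(-3) = 0.769639
Bracket: 1 - 0.769639 = 0.230361
PV = $4,500.00 * 0.230361 / 0.0912 = $11,366.51

$11,366.51


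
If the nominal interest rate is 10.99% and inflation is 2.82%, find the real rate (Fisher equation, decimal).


Formula: (1 + r_real) = (1 + r_nom) / (1 + inflation)
Substituting: (1 + r_real) = 1.1099 / 1.0282
(1 + r_real) = 1.079459
r_real = 1.079459 - 1 = 0.079459

0.079459


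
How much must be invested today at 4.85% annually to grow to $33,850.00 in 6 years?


Formula: PV = FV / (1 + r)^n
Substituting: PV = $33,850.00 / (1 + 0.0485)^6
Discount factor: (1.0485)^6 = 1.32865
PV = $33,850.00 / 1.32865 = $25,476.99

$25,476.99


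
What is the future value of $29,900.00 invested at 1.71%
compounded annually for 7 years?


Formula: FV = P * (1 + r)^n
Substituting: FV = $29,900.00 * (1 + 0.0171)^7
Growth factor: (1.0171)^7 = 1.126019
FV = $29,900.00 * 1.126019 = $33,667.96

$33,667.96


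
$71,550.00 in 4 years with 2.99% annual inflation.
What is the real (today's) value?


Formula: Real value = nominal / (1 + inflation)^years
Price level: (1 + 0.0299)^4 = 1.125072
Real value = $71,550.00 / 1.125072 = $63,595.94

$63,595.94


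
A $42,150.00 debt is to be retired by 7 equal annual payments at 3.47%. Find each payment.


Formula: PMT = PV * r / (1 - (1+r)^(-n))
Denominator: 1 - (1 + 0.0347)^(-7) = 0.212412
Numerator: $42,150.00 * 0.0347 = 1462.605
PMT = 1462.605 / 0.212412 = $6,885.68

$6,885.68


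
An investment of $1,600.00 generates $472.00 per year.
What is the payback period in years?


Formula: Payback = investment / annual cash flow
Substituting: Payback = $1,600.00 / $472.00
Payback = 3.3898 years

3.3898 years


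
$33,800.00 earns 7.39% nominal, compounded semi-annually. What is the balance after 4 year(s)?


Formula: FV = P * (1 + r/m)^(m*t)
Period rate: r/m = 0.0739 / 2 = 0.03695
Total periods: m*t = 2 * 4 = 8
Growth factor: (1 + 0.03695)^8 = 1.336788
FV = $33,800.00 * 1.336788 = $45,183.43

$45,183.43


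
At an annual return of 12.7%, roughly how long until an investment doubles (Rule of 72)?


Formula: Years ≈ 72 / r
Substituting: Years ≈ 72 / 12.7
Years ≈ 5.7

5.7 years


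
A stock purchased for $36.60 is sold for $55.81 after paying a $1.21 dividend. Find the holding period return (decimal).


Formula: HPR = (P1 - P0 + D) / P0
Gain: $55.81 - $36.60 + $1.21 = $20.42
HPR = $20.42 / $36.60 = 0.5579

0.5579


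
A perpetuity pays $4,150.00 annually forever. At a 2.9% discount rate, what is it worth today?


Formula: PV = C / r
Substituting: PV = $4,150.00 / 0.029
PV = $143,103.45

$143,103.45


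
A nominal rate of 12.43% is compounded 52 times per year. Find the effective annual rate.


Formula: EAR = (1 + r/m)^m - 1
Period rate: r/m = 0.1243 / 52 = 0.00239
Compounding: (1 + 0.00239)^52 = 1.132188
EAR = 1.132188 - 1 = 0.132188

0.132188


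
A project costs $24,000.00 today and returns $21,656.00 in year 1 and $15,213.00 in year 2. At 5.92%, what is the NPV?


Formula: NPV = C0 + C1/(1+r) + C2/(1+r)^2
Discount C1: $21,656.00 / (1 + 0.0592) = $20,445.62
Discount C2: $15,213.00 / (1 + 0.0592)^2 = $13,559.98
NPV = -$24,000.00 + $20,445.62 + $13,559.98 = $10,005.60

$10,005.60


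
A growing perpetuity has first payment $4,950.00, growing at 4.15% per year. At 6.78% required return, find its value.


Formula: PV = C / (r - g)
Spread: r - g = 0.0678 - 0.0415 = 0.0263
Substituting: PV = $4,950.00 / 0.0263
PV = $188,212.93

$188,212.93


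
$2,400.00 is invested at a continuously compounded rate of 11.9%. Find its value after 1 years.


Formula: FV = P * e^(r*t)
Exponent: r*t = 0.119 * 1 = 0.119
e^(0.119) = 1.12637
FV = $2,400.00 * 1.12637 = $2,703.29

$2,703.29


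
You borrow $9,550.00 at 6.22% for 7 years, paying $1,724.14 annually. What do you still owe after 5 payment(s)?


Formula: Balance = PV*(1+r)^k - PMT*((1+r)^k - 1)/r
Growth: (1 + 0.0622)^5 = 1.352171
Accumulated factor: ((1+r)^k - 1)/r = 5.661907
Balance = $9,550.00 * 1.352171 - $1,724.14 * 5.661907
Balance = $3,151.31

$3,151.31


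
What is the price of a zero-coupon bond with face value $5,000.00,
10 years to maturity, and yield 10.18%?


Formula: Price = FV / (1 + r)^n
Substituting: Price = $5,000.00 / (1 + 0.1018)^10
Discount factor: (1.1018)^10 = 2.636499
Price = $5,000.00 / 2.636499 = $1,896.45

$1,896.45


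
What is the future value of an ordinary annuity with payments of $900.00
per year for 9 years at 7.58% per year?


Formula: FV = PMT * ((1+r)^n - 1) / r
Growth factor: (1 + 0.0758)^9 = 1.930118
Numerator: 1.930118 - 1 = 0.930118
FV = $900.00 * 0.930118 / 0.0758 = $11,043.62

$11,043.62


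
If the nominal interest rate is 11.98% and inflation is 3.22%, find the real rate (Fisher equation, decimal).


Formula: (1 + r_real) = (1 + r_nom) / (1 + inflation)
Substituting: (1 + r_real) = 1.1198 / 1.0322
(1 + r_real) = 1.084867
r_real = 1.084867 - 1 = 0.084867

0.084867


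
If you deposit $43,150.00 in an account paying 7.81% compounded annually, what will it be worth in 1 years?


Formula: FV = P * (1 + r)^n
Substituting: FV = $43,150.00 * (1 + 0.0781)^1
Growth factor: (1.0781)^1 = 1.0781
FV = $43,150.00 * 1.0781 = $46,520.02

$46,520.02


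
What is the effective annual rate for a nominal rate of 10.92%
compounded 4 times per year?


Formula: EAR = (1 + r/m)^m - 1
Period rate: r/m = 0.1092 / 4 = 0.0273
Compounding: (1 + 0.0273)^4 = 1.113754
EAR = 1.113754 - 1 = 0.113754

0.113754


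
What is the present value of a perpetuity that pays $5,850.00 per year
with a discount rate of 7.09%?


Formula: PV = C / r
Substituting: PV = $5,850.00 / 0.0709
PV = $82,510.58

$82,510.58


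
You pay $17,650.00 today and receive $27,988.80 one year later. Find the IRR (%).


Formula: IRR = C1/C0 - 1
Substituting: IRR = $27,988.80 / $17,650.00 - 1
Ratio: 1.585768 - 1 = 0.585768
IRR = 58.5768%

58.5768%


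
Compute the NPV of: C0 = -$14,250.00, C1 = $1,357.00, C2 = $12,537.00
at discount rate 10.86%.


Formula: NPV = C0 + C1/(1+r) + C2/(1+r)^2
Discount C1: $1,357.00 / (1 + 0.1086) = $1,224.07
Discount C2: $12,537.00 / (1 + 0.1086)^2 = $10,201.03
NPV = -$14,250.00 + $1,224.07 + $10,201.03 = -$2,824.91

-$2,824.91


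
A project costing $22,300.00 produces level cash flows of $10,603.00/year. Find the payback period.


Formula: Payback = investment / annual cash flow
Substituting: Payback = $22,300.00 / $10,603.00
Payback = 2.1032 years

2.1032 years


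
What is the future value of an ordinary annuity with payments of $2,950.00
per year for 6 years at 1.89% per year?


Formula: FV = PMT * ((1+r)^n - 1) / r
Growth factor: (1 + 0.0189)^6 = 1.118895
Numerator: 1.118895 - 1 = 0.118895
FV = $2,950.00 * 0.118895 / 0.0189 = $18,557.70

$18,557.70


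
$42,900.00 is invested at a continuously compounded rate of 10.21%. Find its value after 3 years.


Formula: FV = P * e^(r*t)
Exponent: r*t = 0.1021 * 3 = 0.3063
e^(0.3063) = 1.35839
FV = $42,900.00 * 1.35839 = $58,274.92

$58,274.92


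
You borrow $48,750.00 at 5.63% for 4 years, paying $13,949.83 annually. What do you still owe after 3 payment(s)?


Formula: Balance = PV*(1+r)^k - PMT*((1+r)^k - 1)/r
Growth: (1 + 0.0563)^3 = 1.178588
Accumulated factor: ((1+r)^k - 1)/r = 3.17207
Balance = $48,750.00 * 1.178588 - $13,949.83 * 3.17207
Balance = $13,206.31

$13,206.31


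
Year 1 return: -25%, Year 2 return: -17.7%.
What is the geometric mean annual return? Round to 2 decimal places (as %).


Formula: Geometric mean = ((1+r1)*(1+r2))^(1/2) - 1
Product: (1 + -0.25) * (1 + -0.177) = 0.75 * 0.823 = 0.61725
Square root: 0.61725^0.5 = 0.785653
Geometric mean = 0.785653 - 1 = -0.214347
As percentage: -21.43%

-21.43%


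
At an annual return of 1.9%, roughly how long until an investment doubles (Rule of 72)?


Formula: Years ≈ 72 / r
Substituting: Years ≈ 72 / 1.9
Years ≈ 37.9

37.9 years


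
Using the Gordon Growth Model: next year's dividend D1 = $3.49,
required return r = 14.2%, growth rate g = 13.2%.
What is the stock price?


Formula: P = D1 / (r - g)
Spread: r - g = 0.142 - 0.132 = 0.01
Substituting: P = $3.49 / 0.01
P = $349.00

$349.00


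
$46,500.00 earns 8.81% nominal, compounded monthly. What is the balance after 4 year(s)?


Formula: FV = P * (1 + r/m)^(m*t)
Period rate: r/m = 0.0881 / 12 = 0.007342
Total periods: m*t = 12 * 4 = 48
Growth factor: (1 + 0.007342)^48 = 1.420647
FV = $46,500.00 * 1.420647 = $66,060.10

$66,060.10


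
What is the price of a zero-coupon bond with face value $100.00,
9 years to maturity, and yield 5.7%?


Formula: Price = FV / (1 + r)^n
Substituting: Price = $100.00 / (1 + 0.057)^9
Discount factor: (1.057)^9 = 1.646929
Price = $100.00 / 1.646929 = $60.72

$60.72


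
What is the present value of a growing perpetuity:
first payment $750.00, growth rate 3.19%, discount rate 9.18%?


Formula: PV = C / (r - g)
Spread: r - g = 0.0918 - 0.0319 = 0.0599
Substituting: PV = $750.00 / 0.0599
PV = $12,520.87

$12,520.87


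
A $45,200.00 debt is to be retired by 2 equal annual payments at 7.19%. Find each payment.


Formula: PMT = PV * r / (1 - (1+r)^(-n))
Denominator: 1 - (1 + 0.0719)^(-2) = 0.129655
Numerator: $45,200.00 * 0.0719 = 3249.88
PMT = 3249.88 / 0.129655 = $25,065.60

$25,065.60


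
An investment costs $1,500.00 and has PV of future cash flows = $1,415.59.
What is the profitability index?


Formula: PI = PV(cash flows) / initial investment
Substituting: PI = $1,415.59 / $1,500.00
PI = 0.9437

0.9437


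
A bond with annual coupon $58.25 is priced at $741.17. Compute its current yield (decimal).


Formula: Current yield = annual coupon / price
Substituting: CY = $58.25 / $741.17
CY = 0.078592

0.078592


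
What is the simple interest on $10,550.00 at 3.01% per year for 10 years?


Formula: I = P * r * t
Substituting: I = $10,550.00 * 0.0301 * 10
Step: I = $10,550.00 * 0.301
I = $3,175.55

$3,175.55


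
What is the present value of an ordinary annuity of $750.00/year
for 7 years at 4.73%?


Formula: PV = PMT * (1 - (1+r)^(-n)) / r
Discount factor: (1 + 0.0473)^(-7) = 0.723606
Bracket: 1 - 0.723606 = 0.276394
PV = $750.00 * 0.276394 / 0.0473 = $4,382.57

$4,382.57


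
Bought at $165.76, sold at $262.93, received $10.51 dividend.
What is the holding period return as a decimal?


Formula: HPR = (P1 - P0 + D) / P0
Gain: $262.93 - $165.76 + $10.51 = $107.68
HPR = $107.68 / $165.76 = 0.6496

0.6496


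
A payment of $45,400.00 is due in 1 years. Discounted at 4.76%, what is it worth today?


Formula: PV = FV / (1 + r)^n
Substituting: PV = $45,400.00 / (1 + 0.0476)^1
Discount factor: (1.0476)^1 = 1.0476
PV = $45,400.00 / 1.0476 = $43,337.15

$43,337.15


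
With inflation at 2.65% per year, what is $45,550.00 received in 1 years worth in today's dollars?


Formula: Real value = nominal / (1 + inflation)^years
Price level: (1 + 0.0265)^1 = 1.0265
Real value = $45,550.00 / 1.0265 = $44,374.09

$44,374.09


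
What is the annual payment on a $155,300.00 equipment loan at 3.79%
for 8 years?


Formula: PMT = PV * r / (1 - (1+r)^(-n))
Denominator: 1 - (1 + 0.0379)^(-8) = 0.257398
Numerator: $155,300.00 * 0.0379 = 5885.87
PMT = 5885.87 / 0.257398 = $22,866.77

$22,866.77


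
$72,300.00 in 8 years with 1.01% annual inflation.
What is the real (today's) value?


Formula: Real value = nominal / (1 + inflation)^years
Price level: (1 + 0.0101)^8 = 1.083715
Real value = $72,300.00 / 1.083715 = $66,714.98

$66,714.98


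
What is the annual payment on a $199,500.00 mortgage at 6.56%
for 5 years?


Formula: PMT = PV * r / (1 - (1+r)^(-n))
Denominator: 1 - (1 + 0.0656)^(-5) = 0.272172
Numerator: $199,500.00 * 0.0656 = 13087.2
PMT = 13087.2 / 0.272172 = $48,084.35

$48,084.35


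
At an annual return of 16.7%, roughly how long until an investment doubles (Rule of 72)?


Formula: Years ≈ 72 / r
Substituting: Years ≈ 72 / 16.7
Years ≈ 4.3

4.3 years


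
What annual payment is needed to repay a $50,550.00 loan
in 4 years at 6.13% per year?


Formula: PMT = PV * r / (1 - (1+r)^(-n))
Denominator: 1 - (1 + 0.0613)^(-4) = 0.21178
Numerator: $50,550.00 * 0.0613 = 3098.715
PMT = 3098.715 / 0.21178 = $14,631.75

$14,631.75
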